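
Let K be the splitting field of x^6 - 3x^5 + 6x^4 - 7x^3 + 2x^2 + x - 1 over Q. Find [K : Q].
The degree of the splitting field over Q equals the order of the Galois group, so first determine the group. The polynomial f is an irreducible sextic over Q, so G = Gal(f/Q) is one of the 16 transitive subgroups 6T1, ..., 6T16 of S_6. The discriminant of f is 810448, which is not a perfect square, so G is not contained in A_6. The transitive groups of degree 6 not contained in A_6 are: C_6 (6T1, order 6), S_3 (6T2, order 6), D_6 (6T3, order 12), C_3 x S_3 (6T5, order 18), A_4 x C_2 (6T6, order 24), S_4 (6T8, order 24), S_3 x S_3 (6T9, order 36), S_4 x C_2 (6T11, order 48), (S_3 x S_3) : C_2 (6T13, order 72), PGL(2,5) (6T14, order 120), S_6 (6T16, order 720). By Dedekind's theorem, for a prime p not dividing disc(f) the degrees of the irreducible factors of f mod p form the cycle type of an element of G. Factoring f modulo the 22 such primes p <= 89 (skipping 2, 37, which divide the discriminant), each new pattern first appears at: mod 3: f = (x^3 + x^2 + x + 2)(x^3 + 2x^2 + 1), pattern 3+3; mod 5: f = (x^2 + 3)(x^2 + 3x + 4)(x^2 + 4x + 2), pattern 2+2+2; mod 17: f = (x + 1)(x + 15)(x^4 + 15x^3 + 6x^2 + 12x + 9), pattern 4+1+1; mod 67: f = (x + 4)(x + 62)(x^2 + 66x + 40)(x^2 + 66x + 50), pattern 2+2+1+1. No other pattern occurs in this range, so the set of observed cycle types is {3+3, 2+2+2, 4+1+1, 2+2+1+1}. The candidates containing elements of all these cycle types are S_4 (6T8) of order 24, S_4 x C_2 (6T11) of order 48, PGL(2,5) (6T14) of order 120, S_6 (6T16) of order 720; the others are excluded. The observed types are precisely the cycle types that occur in S_4 (6T8) (apart from the identity). Each of the other remaining candidates has further cycle types, and by the Chebotarev density theorem the matching factorization patterns would occur for a proportion of primes equal to their share of the group: S_4 x C_2 (6T11) additionally contains elements of type 6, 4+2, 2+1+1+1+1 (17 of its 48 elements, about 35% of primes); PGL(2,5) (6T14) additionally contains elements of type 6, 5+1 (44 of its 120 elements, about 37% of primes); S_6 (6T16) additionally contains elements of type 6, 5+1, 4+2, 3+2+1, 3+1+1+1, 2+1+1+1+1 (529 of its 720 elements, about 73% of primes). None of the 22 primes tested shows any such pattern (for each of these groups the chance of that is below 10^-4), which rules them out. Hence G = S_4 (6T8), of order 24. The Galois group S_4 (6T8) has order 24, so the splitting field has degree 24 over Q.

24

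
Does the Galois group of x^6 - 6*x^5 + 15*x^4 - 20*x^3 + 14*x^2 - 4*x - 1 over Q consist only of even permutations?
The polynomial is irreducible of degree 6 over Q. Its discriminant is 33856 = 184^2, a perfect square. A Galois group lies in the alternating group exactly when the discriminant is a square in Q, so the Galois group (S_4) is contained in A_6.

Yes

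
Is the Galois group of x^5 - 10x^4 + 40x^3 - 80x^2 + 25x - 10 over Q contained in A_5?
The polynomial is irreducible of degree 5 over Q. Its discriminant is 58564000000 = 242000^2, a perfect square. A Galois group lies in the alternating group exactly when the discriminant is a square in Q, so the Galois group (A_5) is contained in A_5.

Yes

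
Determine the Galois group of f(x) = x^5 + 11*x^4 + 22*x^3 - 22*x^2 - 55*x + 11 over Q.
The polynomial f is an irreducible quintic over Q, so G = Gal(f/Q) is a transitive subgroup of S_5: one of C_5 (5T1, order 5), D_5 (5T2, order 10), F_20 (5T3, order 20), A_5 (5T4, order 60) or S_5 (5T5, order 120). The discriminant of f is 15352201216 = 123904^2, a perfect square, so G is contained in A_5. The transitive groups of degree 5 contained in A_5 are: C_5 (5T1, order 5), D_5 (5T2, order 10), A_5 (5T4, order 60). By Dedekind's theorem, for a prime p not dividing disc(f) the degrees of the irreducible factors of f mod p form the cycle type of an element of G. Factoring f modulo the 14 such primes p <= 53 (skipping 2, 11, which divide the discriminant), each new pattern first appears at: mod 3: f = (x^5 + 2x^4 + x^3 + 2x^2 + 2x + 2), pattern 5; mod 23: f = (x + 5)(x + 10)(x + 12)(x + 14)(x + 16), pattern 1+1+1+1+1. No other pattern occurs in this range, so the set of observed cycle types is {5, 1+1+1+1+1}. The candidates containing elements of all these cycle types are C_5 (5T1) of order 5, D_5 (5T2) of order 10, A_5 (5T4) of order 60; the others are excluded. The observed types are precisely the cycle types that occur in C_5 (5T1). Each of the other remaining candidates has further cycle types, and by the Chebotarev density theorem the matching factorization patterns would occur for a proportion of primes equal to their share of the group: D_5 (5T2) additionally contains elements of type 2+2+1 (5 of its 10 elements, about 50% of primes); A_5 (5T4) additionally contains elements of type 3+1+1, 2+2+1 (35 of its 60 elements, about 58% of primes). None of the 14 primes tested shows any such pattern (for each of these groups the chance of that is below 10^-4), which rules them out. Hence G = C_5 (5T1), of order 5.

5T1: C_5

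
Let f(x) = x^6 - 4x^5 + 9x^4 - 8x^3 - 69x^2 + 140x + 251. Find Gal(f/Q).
The polynomial f is an irreducible sextic over Q, so G = Gal(f/Q) is one of the 16 transitive subgroups 6T1, ..., 6T16 of S_6. The discriminant of f is 564385546240000 = 23756800^2, a perfect square, so G is contained in A_6. The transitive groups of degree 6 contained in A_6 are: A_4 (6T4, order 12), S_4 (6T7, order 24), (C_3 x C_3) : C_4 (6T10, order 36), PSL(2,5) (6T12, order 60), A_6 (6T15, order 360). By Dedekind's theorem, for a prime p not dividing disc(f) the degrees of the irreducible factors of f mod p form the cycle type of an element of G. Factoring f modulo the 19 such primes p <= 79 (skipping 2, 5, 29, which divide the discriminant), each new pattern first appears at: mod 3: f = (x^2 + x + 2)(x^4 + x^3 + 2x + 1), pattern 4+2; mod 11: f = (x^3 + 2x^2 + 2x + 9)(x^3 + 5x^2 + 8x + 1), pattern 3+3; mod 19: f = (x + 2)(x + 4)(x^2 + 3x + 11)(x^2 + 6x + 13), pattern 2+2+1+1; mod 61: f = (x + 8)(x + 22)(x + 55)(x^3 + 33x^2 + 14x + 51), pattern 3+1+1+1. No other pattern occurs in this range, so the set of observed cycle types is {4+2, 3+3, 2+2+1+1, 3+1+1+1}. The candidates containing elements of all these cycle types are (C_3 x C_3) : C_4 (6T10) of order 36, A_6 (6T15) of order 360; the others are excluded. The observed types are precisely the cycle types that occur in (C_3 x C_3) : C_4 (6T10) (apart from the identity). Each of the other remaining candidates has further cycle types, and by the Chebotarev density theorem the matching factorization patterns would occur for a proportion of primes equal to their share of the group: A_6 (6T15) additionally contains elements of type 5+1 (144 of its 360 elements, about 40% of primes). None of the 19 primes tested shows any such pattern (for each of these groups the chance of that is below 10^-4), which rules them out. Hence G = (C_3 x C_3) : C_4 (6T10), of order 36.

(C_3 x C_3) : C_4 (also written G36+)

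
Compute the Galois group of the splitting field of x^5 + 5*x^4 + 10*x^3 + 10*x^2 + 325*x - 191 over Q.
5T4: A_5

The polynomial f is an irreducible quintic over Q, so G = Gal(f/Q) is a transitive subgroup of S_5: one of C_5 (5T1, order 5), D_5 (5T2, order 10), F_20 (5T3, order 20), A_5 (5T4, order 60) or S_5 (5T5, order 120). The discriminant of f is 1073741824000000 = 32768000^2, a perfect square, so G is contained in A_5. The transitive groups of degree 5 contained in A_5 are: C_5 (5T1, order 5), D_5 (5T2, order 10), A_5 (5T4, order 60). By Dedekind's theorem, for a prime p not dividing disc(f) the degrees of the irreducible factors of f mod p form the cycle type of an element of G. Factoring f modulo the 2 such primes p <= 7 (skipping 2, 5, which divide the discriminant), each new pattern first appears at: mod 3: f = (x^5 + 2x^4 + x^3 + x^2 + x + 1), pattern 5; mod 7: f = (x + 2)(x + 4)(x^3 + 6x^2 + x + 5), pattern 3+1+1. No other pattern occurs in this range, so the set of observed cycle types is {5, 3+1+1}. Among the candidates above, the only group containing elements of all these cycle types is A_5 (5T4) — each of C_5 (5T1), D_5 (5T2) lacks at least one of them. Hence G = A_5 (5T4), of order 60.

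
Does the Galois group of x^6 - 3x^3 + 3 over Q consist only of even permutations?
The polynomial is irreducible of degree 6 over Q. Its discriminant is -177147, which is not a perfect square. A Galois group lies in the alternating group exactly when the discriminant is a square in Q, so the Galois group (C_3 x S_3) is not contained in A_6.

No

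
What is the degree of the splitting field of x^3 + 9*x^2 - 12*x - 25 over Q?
The degree of the splitting field over Q equals the order of the Galois group, so first determine the group. The polynomial is an irreducible cubic over Q and its discriminant is 123201 = 351^2, a perfect square. For an irreducible cubic, a square discriminant forces the Galois group to be A_3, the cyclic group of order 3. The Galois group C_3 (3T1) has order 3, so the splitting field has degree 3 over Q.

3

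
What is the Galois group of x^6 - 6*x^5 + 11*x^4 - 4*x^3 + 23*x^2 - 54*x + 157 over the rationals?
S_4 (also written S4-)

The polynomial f is an irreducible sextic over Q, so G = Gal(f/Q) is one of the 16 transitive subgroups 6T1, ..., 6T16 of S_6. The discriminant of f is -5497558138880000, which is not a perfect square, so G is not contained in A_6. The transitive groups of degree 6 not contained in A_6 are: C_6 (6T1, order 6), S_3 (6T2, order 6), D_6 (6T3, order 12), C_3 x S_3 (6T5, order 18), A_4 x C_2 (6T6, order 24), S_4 (6T8, order 24), S_3 x S_3 (6T9, order 36), S_4 x C_2 (6T11, order 48), (S_3 x S_3) : C_2 (6T13, order 72), PGL(2,5) (6T14, order 120), S_6 (6T16, order 720). By Dedekind's theorem, for a prime p not dividing disc(f) the degrees of the irreducible factors of f mod p form the cycle type of an element of G. Factoring f modulo the 22 such primes p <= 89 (skipping 2, 5, which divide the discriminant), each new pattern first appears at: mod 3: f = (x^3 + x^2 + x + 2)(x^3 + 2x^2 + 2x + 2), pattern 3+3; mod 7: f = (x^2 + 2)(x^2 + 3x + 6)(x^2 + 5x + 2), pattern 2+2+2; mod 13: f = (x + 4)(x + 7)(x^4 + 9x^3 + x^2 + 6x + 7), pattern 4+1+1; mod 43: f = (x + 18)(x + 23)(x^2 + 41x + 17)(x^2 + 41x + 41), pattern 2+2+1+1. No other pattern occurs in this range, so the set of observed cycle types is {3+3, 2+2+2, 4+1+1, 2+2+1+1}. The candidates containing elements of all these cycle types are S_4 (6T8) of order 24, S_4 x C_2 (6T11) of order 48, PGL(2,5) (6T14) of order 120, S_6 (6T16) of order 720; the others are excluded. The observed types are precisely the cycle types that occur in S_4 (6T8) (apart from the identity). Each of the other remaining candidates has further cycle types, and by the Chebotarev density theorem the matching factorization patterns would occur for a proportion of primes equal to their share of the group: S_4 x C_2 (6T11) additionally contains elements of type 6, 4+2, 2+1+1+1+1 (17 of its 48 elements, about 35% of primes); PGL(2,5) (6T14) additionally contains elements of type 6, 5+1 (44 of its 120 elements, about 37% of primes); S_6 (6T16) additionally contains elements of type 6, 5+1, 4+2, 3+2+1, 3+1+1+1, 2+1+1+1+1 (529 of its 720 elements, about 73% of primes). None of the 22 primes tested shows any such pattern (for each of these groups the chance of that is below 10^-4), which rules them out. Hence G = S_4 (6T8), of order 24.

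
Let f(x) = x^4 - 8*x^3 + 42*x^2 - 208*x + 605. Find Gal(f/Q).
4T4: A_4

The polynomial is an irreducible quartic over Q and its discriminant is 9364045824 = 96768^2, a perfect square, so the Galois group is contained in A_4. The resolvent cubic y^3 - 42*y^2 - 756*y + 19656 is irreducible over Q. An irreducible resolvent with square discriminant gives A_4.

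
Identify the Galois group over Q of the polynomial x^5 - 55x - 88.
The polynomial f is an irreducible quintic over Q, so G = Gal(f/Q) is a transitive subgroup of S_5: one of C_5 (5T1, order 5), D_5 (5T2, order 10), F_20 (5T3, order 20), A_5 (5T4, order 60) or S_5 (5T5, order 120). The discriminant of f is 58564000000 = 242000^2, a perfect square, so G is contained in A_5. The transitive groups of degree 5 contained in A_5 are: C_5 (5T1, order 5), D_5 (5T2, order 10), A_5 (5T4, order 60). By Dedekind's theorem, for a prime p not dividing disc(f) the degrees of the irreducible factors of f mod p form the cycle type of an element of G. Factoring f modulo the 3 such primes p <= 13 (skipping 2, 5, 11, which divide the discriminant), each new pattern first appears at: mod 3: f = (x^5 + 2x + 2), pattern 5; mod 13: f = (x + 5)(x + 7)(x^3 + x^2 + 5x + 9), pattern 3+1+1. No other pattern occurs in this range, so the set of observed cycle types is {5, 3+1+1}. Among the candidates above, the only group containing elements of all these cycle types is A_5 (5T4) — each of C_5 (5T1), D_5 (5T2) lacks at least one of them. Hence G = A_5 (5T4), of order 60.

A_5 (also written A5)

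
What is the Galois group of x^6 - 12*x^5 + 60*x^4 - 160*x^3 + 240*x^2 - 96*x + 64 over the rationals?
The polynomial f is an irreducible sextic over Q, so G = Gal(f/Q) is one of the 16 transitive subgroups 6T1, ..., 6T16 of S_6. The discriminant of f is -9727331052552192, which is not a perfect square, so G is not contained in A_6. The transitive groups of degree 6 not contained in A_6 are: C_6 (6T1, order 6), S_3 (6T2, order 6), D_6 (6T3, order 12), C_3 x S_3 (6T5, order 18), A_4 x C_2 (6T6, order 24), S_4 (6T8, order 24), S_3 x S_3 (6T9, order 36), S_4 x C_2 (6T11, order 48), (S_3 x S_3) : C_2 (6T13, order 72), PGL(2,5) (6T14, order 120), S_6 (6T16, order 720). By Dedekind's theorem, for a prime p not dividing disc(f) the degrees of the irreducible factors of f mod p form the cycle type of an element of G. Factoring f modulo the 27 such primes p <= 127 (skipping 2, 3, 17, 43, which divide the discriminant), each new pattern first appears at: mod 5: f = (x^6 + 3x^5 + 4x + 4), pattern 6; mod 7: f = (x + 3)(x^2 + 2x + 2)(x^3 + 4x^2 + 4x + 6), pattern 3+2+1; mod 11: f = (x^2 + 4)(x^4 + 10x^3 + x^2 + 9x + 5), pattern 4+2; mod 13: f = (x + 5)(x + 8)(x^2 + 3x + 1)(x^2 + 11x + 12), pattern 2+2+1+1; mod 61: f = (x + 2)(x + 6)(x + 18)(x + 40)(x^2 + 44x + 47), pattern 2+1+1+1+1; mod 97: f = (x + 18)(x + 22)(x + 96)(x^3 + 46x^2 + 44x + 89), pattern 3+1+1+1; mod 113: f = (x^2 + 4x + 28)(x^2 + 11x + 36)(x^2 + 86x + 18), pattern 2+2+2; mod 127: f = (x^3 + 43x^2 + 113x + 119)(x^3 + 72x^2 + 26x + 119), pattern 3+3. No other pattern occurs in this range, so the set of observed cycle types is {6, 3+2+1, 4+2, 2+2+1+1, 2+1+1+1+1, 3+1+1+1, 2+2+2, 3+3}. The candidates containing elements of all these cycle types are (S_3 x S_3) : C_2 (6T13) of order 72, S_6 (6T16) of order 720; the others are excluded. The observed types are precisely the cycle types that occur in (S_3 x S_3) : C_2 (6T13) (apart from the identity). Each of the other remaining candidates has further cycle types, and by the Chebotarev density theorem the matching factorization patterns would occur for a proportion of primes equal to their share of the group: S_6 (6T16) additionally contains elements of type 5+1, 4+1+1 (234 of its 720 elements, about 32% of primes). None of the 27 primes tested shows any such pattern (for each of these groups the chance of that is below 10^-4), which rules them out. Hence G = (S_3 x S_3) : C_2 (6T13), of order 72.

6T13: (S_3 x S_3) : C_2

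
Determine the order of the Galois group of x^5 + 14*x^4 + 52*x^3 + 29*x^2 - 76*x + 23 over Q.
The degree of the splitting field over Q equals the order of the Galois group, so first determine the group. The polynomial f is an irreducible quintic over Q, so G = Gal(f/Q) is a transitive subgroup of S_5: one of C_5 (5T1, order 5), D_5 (5T2, order 10), F_20 (5T3, order 20), A_5 (5T4, order 60) or S_5 (5T5, order 120). The discriminant of f is 1012703329 = 31823^2, a perfect square, so G is contained in A_5. The transitive groups of degree 5 contained in A_5 are: C_5 (5T1, order 5), D_5 (5T2, order 10), A_5 (5T4, order 60). By Dedekind's theorem, for a prime p not dividing disc(f) the degrees of the irreducible factors of f mod p form the cycle type of an element of G. Factoring f modulo the 14 such primes p <= 47 (skipping 11, which divides the discriminant), each new pattern first appears at: mod 2: f = (x^5 + x^2 + 1), pattern 5; mod 23: f = (x)(x + 4)(x + 5)(x + 9)(x + 19), pattern 1+1+1+1+1. No other pattern occurs in this range, so the set of observed cycle types is {5, 1+1+1+1+1}. The candidates containing elements of all these cycle types are C_5 (5T1) of order 5, D_5 (5T2) of order 10, A_5 (5T4) of order 60; the others are excluded. The observed types are precisely the cycle types that occur in C_5 (5T1). Each of the other remaining candidates has further cycle types, and by the Chebotarev density theorem the matching factorization patterns would occur for a proportion of primes equal to their share of the group: D_5 (5T2) additionally contains elements of type 2+2+1 (5 of its 10 elements, about 50% of primes); A_5 (5T4) additionally contains elements of type 3+1+1, 2+2+1 (35 of its 60 elements, about 58% of primes). None of the 14 primes tested shows any such pattern (for each of these groups the chance of that is below 10^-4), which rules them out. Hence G = C_5 (5T1), of order 5. The Galois group C_5 (5T1) has order 5, so the splitting field has degree 5 over Q.

5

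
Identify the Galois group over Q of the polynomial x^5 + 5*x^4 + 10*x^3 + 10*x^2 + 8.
D_5 (also written D5)

The polynomial f is an irreducible quintic over Q, so G = Gal(f/Q) is a transitive subgroup of S_5: one of C_5 (5T1, order 5), D_5 (5T2, order 10), F_20 (5T3, order 20), A_5 (5T4, order 60) or S_5 (5T5, order 120). The discriminant of f is 64000000 = 8000^2, a perfect square, so G is contained in A_5. The transitive groups of degree 5 contained in A_5 are: C_5 (5T1, order 5), D_5 (5T2, order 10), A_5 (5T4, order 60). By Dedekind's theorem, for a prime p not dividing disc(f) the degrees of the irreducible factors of f mod p form the cycle type of an element of G. Factoring f modulo the 23 such primes p <= 97 (skipping 2, 5, which divide the discriminant), each new pattern first appears at: mod 3: f = (x + 1)(x^2 + 1)(x^2 + x + 2), pattern 2+2+1; mod 7: f = (x^5 + 5x^4 + 3x^3 + 3x^2 + 1), pattern 5. No other pattern occurs in this range, so the set of observed cycle types is {2+2+1, 5}. The candidates containing elements of all these cycle types are D_5 (5T2) of order 10, A_5 (5T4) of order 60; the others are excluded. The observed types are precisely the cycle types that occur in D_5 (5T2) (apart from the identity). Each of the other remaining candidates has further cycle types, and by the Chebotarev density theorem the matching factorization patterns would occur for a proportion of primes equal to their share of the group: A_5 (5T4) additionally contains elements of type 3+1+1 (20 of its 60 elements, about 33% of primes). None of the 23 primes tested shows any such pattern (for each of these groups the chance of that is below 10^-4), which rules them out. Hence G = D_5 (5T2), of order 10.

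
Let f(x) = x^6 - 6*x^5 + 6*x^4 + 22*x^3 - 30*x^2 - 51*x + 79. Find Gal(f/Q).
C_3 x S_3 (also written G18)

The polynomial f is an irreducible sextic over Q, so G = Gal(f/Q) is one of the 16 transitive subgroups 6T1, ..., 6T16 of S_6. The discriminant of f is -51195483, which is not a perfect square, so G is not contained in A_6. The transitive groups of degree 6 not contained in A_6 are: C_6 (6T1, order 6), S_3 (6T2, order 6), D_6 (6T3, order 12), C_3 x S_3 (6T5, order 18), A_4 x C_2 (6T6, order 24), S_4 (6T8, order 24), S_3 x S_3 (6T9, order 36), S_4 x C_2 (6T11, order 48), (S_3 x S_3) : C_2 (6T13, order 72), PGL(2,5) (6T14, order 120), S_6 (6T16, order 720). By Dedekind's theorem, for a prime p not dividing disc(f) the degrees of the irreducible factors of f mod p form the cycle type of an element of G. Factoring f modulo the 33 such primes p <= 149 (skipping 3, 17, which divide the discriminant), each new pattern first appears at: mod 2: f = (x^6 + x + 1), pattern 6; mod 7: f = (x + 1)(x + 4)(x + 6)(x^3 + 4x^2 + 5x + 3), pattern 3+1+1+1; mod 19: f = (x^3 + 16x^2 + 2x + 11)(x^3 + 16x^2 + 14x + 2), pattern 3+3; mod 53: f = (x^2 + 4x + 25)(x^2 + 45x + 38)(x^2 + 51x + 20), pattern 2+2+2; mod 73: f = (x + 8)(x + 9)(x + 23)(x + 53)(x + 54)(x + 66), pattern 1+1+1+1+1+1. No other pattern occurs in this range, so the set of observed cycle types is {6, 3+1+1+1, 3+3, 2+2+2, 1+1+1+1+1+1}. The candidates containing elements of all these cycle types are C_3 x S_3 (6T5) of order 18, S_3 x S_3 (6T9) of order 36, (S_3 x S_3) : C_2 (6T13) of order 72, S_6 (6T16) of order 720; the others are excluded. The observed types are precisely the cycle types that occur in C_3 x S_3 (6T5). Each of the other remaining candidates has further cycle types, and by the Chebotarev density theorem the matching factorization patterns would occur for a proportion of primes equal to their share of the group: S_3 x S_3 (6T9) additionally contains elements of type 2+2+1+1 (9 of its 36 elements, about 25% of primes); (S_3 x S_3) : C_2 (6T13) additionally contains elements of type 4+2, 3+2+1, 2+2+1+1, 2+1+1+1+1 (45 of its 72 elements, about 62% of primes); S_6 (6T16) additionally contains elements of type 5+1, 4+2, 4+1+1, 3+2+1, 2+2+1+1, 2+1+1+1+1 (504 of its 720 elements, about 70% of primes). None of the 33 primes tested shows any such pattern (for each of these groups the chance of that is below 10^-4), which rules them out. Hence G = C_3 x S_3 (6T5), of order 18.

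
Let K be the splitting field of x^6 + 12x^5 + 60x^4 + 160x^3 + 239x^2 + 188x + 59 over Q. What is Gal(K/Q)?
The polynomial f is an irreducible sextic over Q, so G = Gal(f/Q) is one of the 16 transitive subgroups 6T1, ..., 6T16 of S_6. The discriminant of f is 33856 = 184^2, a perfect square, so G is contained in A_6. The transitive groups of degree 6 contained in A_6 are: A_4 (6T4, order 12), S_4 (6T7, order 24), (C_3 x C_3) : C_4 (6T10, order 36), PSL(2,5) (6T12, order 60), A_6 (6T15, order 360). By Dedekind's theorem, for a prime p not dividing disc(f) the degrees of the irreducible factors of f mod p form the cycle type of an element of G. Factoring f modulo the 79 such primes p <= 419 (skipping 2, 23, which divide the discriminant), each new pattern first appears at: mod 3: f = (x^3 + x^2 + 2)(x^3 + 2x^2 + x + 1), pattern 3+3; mod 5: f = (x^2 + 4x + 2)(x^4 + 3x^3 + x^2 + 2), pattern 4+2; mod 19: f = (x + 7)(x + 16)(x^2 + 13x + 18)(x^2 + 14x + 1), pattern 2+2+1+1; mod 223: f = (x + 18)(x + 59)(x + 80)(x + 147)(x + 168)(x + 209), pattern 1+1+1+1+1+1. No other pattern occurs in this range, so the set of observed cycle types is {3+3, 4+2, 2+2+1+1, 1+1+1+1+1+1}. The candidates containing elements of all these cycle types are S_4 (6T7) of order 24, (C_3 x C_3) : C_4 (6T10) of order 36, A_6 (6T15) of order 360; the others are excluded. The observed types are precisely the cycle types that occur in S_4 (6T7). Each of the other remaining candidates has further cycle types, and by the Chebotarev density theorem the matching factorization patterns would occur for a proportion of primes equal to their share of the group: (C_3 x C_3) : C_4 (6T10) additionally contains elements of type 3+1+1+1 (4 of its 36 elements, about 11% of primes); A_6 (6T15) additionally contains elements of type 5+1, 3+1+1+1 (184 of its 360 elements, about 51% of primes). None of the 79 primes tested shows any such pattern (for each of these groups the chance of that is below 10^-4), which rules them out. Hence G = S_4 (6T7), of order 24.

S_4 (order 24)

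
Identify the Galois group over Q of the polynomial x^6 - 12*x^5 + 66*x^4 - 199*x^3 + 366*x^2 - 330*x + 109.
C_6 (also written C6)

The polynomial f is an irreducible sextic over Q, so G = Gal(f/Q) is one of the 16 transitive subgroups 6T1, ..., 6T16 of S_6. The discriminant of f is -1691782213203, which is not a perfect square, so G is not contained in A_6. The transitive groups of degree 6 not contained in A_6 are: C_6 (6T1, order 6), S_3 (6T2, order 6), D_6 (6T3, order 12), C_3 x S_3 (6T5, order 18), A_4 x C_2 (6T6, order 24), S_4 (6T8, order 24), S_3 x S_3 (6T9, order 36), S_4 x C_2 (6T11, order 48), (S_3 x S_3) : C_2 (6T13, order 72), PGL(2,5) (6T14, order 120), S_6 (6T16, order 720). By Dedekind's theorem, for a prime p not dividing disc(f) the degrees of the irreducible factors of f mod p form the cycle type of an element of G. Factoring f modulo the 37 such primes p <= 173 (skipping 3, 73, 127, which divide the discriminant), each new pattern first appears at: mod 2: f = (x^6 + x^3 + 1), pattern 6; mod 7: f = (x^3 + x^2 + 3)(x^3 + x^2 + 2x + 6), pattern 3+3; mod 17: f = (x^2 + 3x + 9)(x^2 + 7x + 13)(x^2 + 12x + 5), pattern 2+2+2; mod 19: f = (x + 1)(x + 7)(x + 12)(x + 13)(x + 14)(x + 17), pattern 1+1+1+1+1+1. No other pattern occurs in this range, so the set of observed cycle types is {6, 3+3, 2+2+2, 1+1+1+1+1+1}. The candidates containing elements of all these cycle types are C_6 (6T1) of order 6, D_6 (6T3) of order 12, C_3 x S_3 (6T5) of order 18, A_4 x C_2 (6T6) of order 24, S_3 x S_3 (6T9) of order 36, S_4 x C_2 (6T11) of order 48, (S_3 x S_3) : C_2 (6T13) of order 72, PGL(2,5) (6T14) of order 120, S_6 (6T16) of order 720; the others are excluded. The observed types are precisely the cycle types that occur in C_6 (6T1). Each of the other remaining candidates has further cycle types, and by the Chebotarev density theorem the matching factorization patterns would occur for a proportion of primes equal to their share of the group: D_6 (6T3) additionally contains elements of type 2+2+1+1 (3 of its 12 elements, about 25% of primes); C_3 x S_3 (6T5) additionally contains elements of type 3+1+1+1 (4 of its 18 elements, about 22% of primes); A_4 x C_2 (6T6) additionally contains elements of type 2+2+1+1, 2+1+1+1+1 (6 of its 24 elements, about 25% of primes); S_3 x S_3 (6T9) additionally contains elements of type 3+1+1+1, 2+2+1+1 (13 of its 36 elements, about 36% of primes); S_4 x C_2 (6T11) additionally contains elements of type 4+2, 4+1+1, 2+2+1+1, 2+1+1+1+1 (24 of its 48 elements, about 50% of primes); (S_3 x S_3) : C_2 (6T13) additionally contains elements of type 4+2, 3+2+1, 3+1+1+1, 2+2+1+1, 2+1+1+1+1 (49 of its 72 elements, about 68% of primes); PGL(2,5) (6T14) additionally contains elements of type 5+1, 4+1+1, 2+2+1+1 (69 of its 120 elements, about 58% of primes); S_6 (6T16) additionally contains elements of type 5+1, 4+2, 4+1+1, 3+2+1, 3+1+1+1, 2+2+1+1, 2+1+1+1+1 (544 of its 720 elements, about 76% of primes). None of the 37 primes tested shows any such pattern (for each of these groups the chance of that is below 10^-4), which rules them out. Hence G = C_6 (6T1), of order 6.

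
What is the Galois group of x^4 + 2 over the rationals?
D_4 (also written D4)

The polynomial is an irreducible quartic over Q and its discriminant is 2048, which is not a perfect square, so the Galois group is not contained in A_4. The resolvent cubic y^3 - 8*y has exactly one rational root, so the Galois group is C_4 or D_4. The quartic remains irreducible over Q(sqrt(disc)), so the group is D_4.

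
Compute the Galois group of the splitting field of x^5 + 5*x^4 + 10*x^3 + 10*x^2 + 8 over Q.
5T2: D_5

The polynomial f is an irreducible quintic over Q, so G = Gal(f/Q) is a transitive subgroup of S_5: one of C_5 (5T1, order 5), D_5 (5T2, order 10), F_20 (5T3, order 20), A_5 (5T4, order 60) or S_5 (5T5, order 120). The discriminant of f is 64000000 = 8000^2, a perfect square, so G is contained in A_5. The transitive groups of degree 5 contained in A_5 are: C_5 (5T1, order 5), D_5 (5T2, order 10), A_5 (5T4, order 60). By Dedekind's theorem, for a prime p not dividing disc(f) the degrees of the irreducible factors of f mod p form the cycle type of an element of G. Factoring f modulo the 23 such primes p <= 97 (skipping 2, 5, which divide the discriminant), each new pattern first appears at: mod 3: f = (x + 1)(x^2 + 1)(x^2 + x + 2), pattern 2+2+1; mod 7: f = (x^5 + 5x^4 + 3x^3 + 3x^2 + 1), pattern 5. No other pattern occurs in this range, so the set of observed cycle types is {2+2+1, 5}. The candidates containing elements of all these cycle types are D_5 (5T2) of order 10, A_5 (5T4) of order 60; the others are excluded. The observed types are precisely the cycle types that occur in D_5 (5T2) (apart from the identity). Each of the other remaining candidates has further cycle types, and by the Chebotarev density theorem the matching factorization patterns would occur for a proportion of primes equal to their share of the group: A_5 (5T4) additionally contains elements of type 3+1+1 (20 of its 60 elements, about 33% of primes). None of the 23 primes tested shows any such pattern (for each of these groups the chance of that is below 10^-4), which rules them out. Hence G = D_5 (5T2), of order 10.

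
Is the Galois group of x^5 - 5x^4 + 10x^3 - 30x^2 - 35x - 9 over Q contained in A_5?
The polynomial is irreducible of degree 5 over Q. Its discriminant is 4992800000, which is not a perfect square. A Galois group lies in the alternating group exactly when the discriminant is a square in Q, so the Galois group (F_20) is not contained in A_5.

No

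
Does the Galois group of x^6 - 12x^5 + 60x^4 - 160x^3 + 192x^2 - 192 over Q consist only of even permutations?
The polynomial is irreducible of degree 6 over Q. Its discriminant is 450868486864896 = 21233664^2, a perfect square. A Galois group lies in the alternating group exactly when the discriminant is a square in Q, so the Galois group (A_4) is contained in A_6.

Yes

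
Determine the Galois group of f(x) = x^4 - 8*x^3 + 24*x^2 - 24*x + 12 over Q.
The polynomial is an irreducible quartic over Q and its discriminant is 331776 = 576^2, a perfect square, so the Galois group is contained in A_4. The resolvent cubic y^3 - 24*y^2 + 144*y - 192 is irreducible over Q. An irreducible resolvent with square discriminant gives A_4.

A_4 (order 12)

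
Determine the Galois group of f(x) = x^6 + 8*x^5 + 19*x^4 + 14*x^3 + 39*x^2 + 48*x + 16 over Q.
(C_3 x C_3) : C_4 (order 36)

The polynomial f is an irreducible sextic over Q, so G = Gal(f/Q) is one of the 16 transitive subgroups 6T1, ..., 6T16 of S_6. The discriminant of f is 90962560000 = 301600^2, a perfect square, so G is contained in A_6. The transitive groups of degree 6 contained in A_6 are: A_4 (6T4, order 12), S_4 (6T7, order 24), (C_3 x C_3) : C_4 (6T10, order 36), PSL(2,5) (6T12, order 60), A_6 (6T15, order 360). By Dedekind's theorem, for a prime p not dividing disc(f) the degrees of the irreducible factors of f mod p form the cycle type of an element of G. Factoring f modulo the 19 such primes p <= 83 (skipping 2, 5, 13, 29, which divide the discriminant), each new pattern first appears at: mod 3: f = (x^2 + x + 2)(x^4 + x^3 + x^2 + 2x + 2), pattern 4+2; mod 11: f = (x^3 + x^2 + 2x + 3)(x^3 + 7x^2 + 10x + 9), pattern 3+3; mod 19: f = (x + 2)(x + 5)(x^2 + 9)(x^2 + x + 12), pattern 2+2+1+1; mod 61: f = (x + 31)(x + 38)(x + 48)(x^3 + 13x^2 + 47x + 15), pattern 3+1+1+1. No other pattern occurs in this range, so the set of observed cycle types is {4+2, 3+3, 2+2+1+1, 3+1+1+1}. The candidates containing elements of all these cycle types are (C_3 x C_3) : C_4 (6T10) of order 36, A_6 (6T15) of order 360; the others are excluded. The observed types are precisely the cycle types that occur in (C_3 x C_3) : C_4 (6T10) (apart from the identity). Each of the other remaining candidates has further cycle types, and by the Chebotarev density theorem the matching factorization patterns would occur for a proportion of primes equal to their share of the group: A_6 (6T15) additionally contains elements of type 5+1 (144 of its 360 elements, about 40% of primes). None of the 19 primes tested shows any such pattern (for each of these groups the chance of that is below 10^-4), which rules them out. Hence G = (C_3 x C_3) : C_4 (6T10), of order 36.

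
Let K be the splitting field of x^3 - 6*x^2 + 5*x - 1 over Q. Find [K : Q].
The degree of the splitting field over Q equals the order of the Galois group, so first determine the group. The polynomial is an irreducible cubic over Q and its discriminant is 49 = 7^2, a perfect square. For an irreducible cubic, a square discriminant forces the Galois group to be A_3, the cyclic group of order 3. The Galois group C_3 (3T1) has order 3, so the splitting field has degree 3 over Q.

3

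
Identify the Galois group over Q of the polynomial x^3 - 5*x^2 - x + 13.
C_3 (order 3)

The polynomial is an irreducible cubic over Q and its discriminant is 3136 = 56^2, a perfect square. For an irreducible cubic, a square discriminant forces the Galois group to be A_3, the cyclic group of order 3.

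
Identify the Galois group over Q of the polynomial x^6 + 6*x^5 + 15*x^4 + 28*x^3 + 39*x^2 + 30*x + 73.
The polynomial f is an irreducible sextic over Q, so G = Gal(f/Q) is one of the 16 transitive subgroups 6T1, ..., 6T16 of S_6. The discriminant of f is -21134460321792, which is not a perfect square, so G is not contained in A_6. The transitive groups of degree 6 not contained in A_6 are: C_6 (6T1, order 6), S_3 (6T2, order 6), D_6 (6T3, order 12), C_3 x S_3 (6T5, order 18), A_4 x C_2 (6T6, order 24), S_4 (6T8, order 24), S_3 x S_3 (6T9, order 36), S_4 x C_2 (6T11, order 48), (S_3 x S_3) : C_2 (6T13, order 72), PGL(2,5) (6T14, order 120), S_6 (6T16, order 720). By Dedekind's theorem, for a prime p not dividing disc(f) the degrees of the irreducible factors of f mod p form the cycle type of an element of G. Factoring f modulo the 37 such primes p <= 167 (skipping 2, 3, which divide the discriminant), each new pattern first appears at: mod 5: f = (x^6 + x^5 + 3x^3 + 4x^2 + 3), pattern 6; mod 7: f = (x^3 + 3x^2 + 3x + 4)(x^3 + 3x^2 + 3x + 6), pattern 3+3; mod 17: f = (x^2 + 5x + 8)(x^2 + 8x + 11)(x^2 + 10x + 13), pattern 2+2+2; mod 19: f = (x + 2)(x + 5)(x + 7)(x + 8)(x + 10)(x + 12), pattern 1+1+1+1+1+1. No other pattern occurs in this range, so the set of observed cycle types is {6, 3+3, 2+2+2, 1+1+1+1+1+1}. The candidates containing elements of all these cycle types are C_6 (6T1) of order 6, D_6 (6T3) of order 12, C_3 x S_3 (6T5) of order 18, A_4 x C_2 (6T6) of order 24, S_3 x S_3 (6T9) of order 36, S_4 x C_2 (6T11) of order 48, (S_3 x S_3) : C_2 (6T13) of order 72, PGL(2,5) (6T14) of order 120, S_6 (6T16) of order 720; the others are excluded. The observed types are precisely the cycle types that occur in C_6 (6T1). Each of the other remaining candidates has further cycle types, and by the Chebotarev density theorem the matching factorization patterns would occur for a proportion of primes equal to their share of the group: D_6 (6T3) additionally contains elements of type 2+2+1+1 (3 of its 12 elements, about 25% of primes); C_3 x S_3 (6T5) additionally contains elements of type 3+1+1+1 (4 of its 18 elements, about 22% of primes); A_4 x C_2 (6T6) additionally contains elements of type 2+2+1+1, 2+1+1+1+1 (6 of its 24 elements, about 25% of primes); S_3 x S_3 (6T9) additionally contains elements of type 3+1+1+1, 2+2+1+1 (13 of its 36 elements, about 36% of primes); S_4 x C_2 (6T11) additionally contains elements of type 4+2, 4+1+1, 2+2+1+1, 2+1+1+1+1 (24 of its 48 elements, about 50% of primes); (S_3 x S_3) : C_2 (6T13) additionally contains elements of type 4+2, 3+2+1, 3+1+1+1, 2+2+1+1, 2+1+1+1+1 (49 of its 72 elements, about 68% of primes); PGL(2,5) (6T14) additionally contains elements of type 5+1, 4+1+1, 2+2+1+1 (69 of its 120 elements, about 58% of primes); S_6 (6T16) additionally contains elements of type 5+1, 4+2, 4+1+1, 3+2+1, 3+1+1+1, 2+2+1+1, 2+1+1+1+1 (544 of its 720 elements, about 76% of primes). None of the 37 primes tested shows any such pattern (for each of these groups the chance of that is below 10^-4), which rules them out. Hence G = C_6 (6T1), of order 6.

6T1: C_6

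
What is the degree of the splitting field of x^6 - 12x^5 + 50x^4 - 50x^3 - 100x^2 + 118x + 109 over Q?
36

The degree of the splitting field over Q equals the order of the Galois group, so first determine the group. The polynomial f is an irreducible sextic over Q, so G = Gal(f/Q) is one of the 16 transitive subgroups 6T1, ..., 6T16 of S_6. The discriminant of f is 38875225000000 = 6235000^2, a perfect square, so G is contained in A_6. The transitive groups of degree 6 contained in A_6 are: A_4 (6T4, order 12), S_4 (6T7, order 24), (C_3 x C_3) : C_4 (6T10, order 36), PSL(2,5) (6T12, order 60), A_6 (6T15, order 360). By Dedekind's theorem, for a prime p not dividing disc(f) the degrees of the irreducible factors of f mod p form the cycle type of an element of G. Factoring f modulo the 19 such primes p <= 83 (skipping 2, 5, 29, 43, which divide the discriminant), each new pattern first appears at: mod 3: f = (x^2 + 1)(x^4 + x^2 + x + 1), pattern 4+2; mod 11: f = (x^3 + x^2 + 7x + 5)(x^3 + 9x^2 + x + 2), pattern 3+3; mod 19: f = (x + 2)(x + 16)(x^2 + 2x + 18)(x^2 + 6x + 15), pattern 2+2+1+1; mod 61: f = (x + 17)(x + 35)(x + 38)(x^3 + 20x^2 + 10x + 50), pattern 3+1+1+1. No other pattern occurs in this range, so the set of observed cycle types is {4+2, 3+3, 2+2+1+1, 3+1+1+1}. The candidates containing elements of all these cycle types are (C_3 x C_3) : C_4 (6T10) of order 36, A_6 (6T15) of order 360; the others are excluded. The observed types are precisely the cycle types that occur in (C_3 x C_3) : C_4 (6T10) (apart from the identity). Each of the other remaining candidates has further cycle types, and by the Chebotarev density theorem the matching factorization patterns would occur for a proportion of primes equal to their share of the group: A_6 (6T15) additionally contains elements of type 5+1 (144 of its 360 elements, about 40% of primes). None of the 19 primes tested shows any such pattern (for each of these groups the chance of that is below 10^-4), which rules them out. Hence G = (C_3 x C_3) : C_4 (6T10), of order 36. The Galois group (C_3 x C_3) : C_4 (6T10) has order 36, so the splitting field has degree 36 over Q.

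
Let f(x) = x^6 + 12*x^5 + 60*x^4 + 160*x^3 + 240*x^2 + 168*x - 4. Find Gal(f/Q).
The polynomial f is an irreducible sextic over Q, so G = Gal(f/Q) is one of the 16 transitive subgroups 6T1, ..., 6T16 of S_6. The discriminant of f is 746496000000 = 864000^2, a perfect square, so G is contained in A_6. The transitive groups of degree 6 contained in A_6 are: A_4 (6T4, order 12), S_4 (6T7, order 24), (C_3 x C_3) : C_4 (6T10, order 36), PSL(2,5) (6T12, order 60), A_6 (6T15, order 360). By Dedekind's theorem, for a prime p not dividing disc(f) the degrees of the irreducible factors of f mod p form the cycle type of an element of G. Factoring f modulo the 6 such primes p <= 23 (skipping 2, 3, 5, which divide the discriminant), each new pattern first appears at: mod 7: f = (x + 6)(x^5 + 6x^4 + 3x^3 + 2x^2 + 4x + 4), pattern 5+1; mod 23: f = (x + 4)(x + 13)(x + 18)(x^3 + x + 17), pattern 3+1+1+1. No other pattern occurs in this range, so the set of observed cycle types is {5+1, 3+1+1+1}. Among the candidates above, the only group containing elements of all these cycle types is A_6 (6T15) — each of A_4 (6T4), S_4 (6T7), (C_3 x C_3) : C_4 (6T10), PSL(2,5) (6T12) lacks at least one of them. Hence G = A_6 (6T15), of order 360.

6T15: A_6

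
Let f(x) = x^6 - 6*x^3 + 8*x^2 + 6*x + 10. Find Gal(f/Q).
6T16: S_6

The polynomial f is an irreducible sextic over Q, so G = Gal(f/Q) is one of the 16 transitive subgroups 6T1, ..., 6T16 of S_6. The discriminant of f is -34353504448, which is not a perfect square, so G is not contained in A_6. The transitive groups of degree 6 not contained in A_6 are: C_6 (6T1, order 6), S_3 (6T2, order 6), D_6 (6T3, order 12), C_3 x S_3 (6T5, order 18), A_4 x C_2 (6T6, order 24), S_4 (6T8, order 24), S_3 x S_3 (6T9, order 36), S_4 x C_2 (6T11, order 48), (S_3 x S_3) : C_2 (6T13, order 72), PGL(2,5) (6T14, order 120), S_6 (6T16, order 720). By Dedekind's theorem, for a prime p not dividing disc(f) the degrees of the irreducible factors of f mod p form the cycle type of an element of G. Factoring f modulo the 3 such primes p <= 7 (skipping 2, which divides the discriminant), each new pattern first appears at: mod 3: f = (x^6 + 2x^2 + 1), pattern 6; mod 5: f = (x)(x + 3)(x^4 + 2x^3 + 4x^2 + 2x + 2), pattern 4+1+1; mod 7: f = (x + 5)(x^2 + 4x + 1)(x^3 + 5x^2 + 4x + 2), pattern 3+2+1. No other pattern occurs in this range, so the set of observed cycle types is {6, 4+1+1, 3+2+1}. Among the candidates above, the only group containing elements of all these cycle types is S_6 (6T16); every other candidate lacks at least one of them. Hence G = S_6 (6T16), of order 720.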